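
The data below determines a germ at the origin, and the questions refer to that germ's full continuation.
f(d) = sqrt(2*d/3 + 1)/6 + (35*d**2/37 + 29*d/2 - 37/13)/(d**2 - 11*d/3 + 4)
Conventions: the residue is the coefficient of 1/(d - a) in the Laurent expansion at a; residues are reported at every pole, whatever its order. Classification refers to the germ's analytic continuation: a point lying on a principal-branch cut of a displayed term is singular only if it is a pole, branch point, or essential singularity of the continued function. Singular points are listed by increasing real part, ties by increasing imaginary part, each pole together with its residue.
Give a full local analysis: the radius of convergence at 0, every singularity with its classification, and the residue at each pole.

Radius of convergence at 0: 3/2.
At -3/2: an algebraic (square-root) branch point.
At (11/6) - ((1/6)*sqrt(23))*i: a pole of order 1; residue (3989/444) + ((455623/132756)*sqrt(23))*i.
At (11/6) + ((1/6)*sqrt(23))*i: a pole of order 1; residue (3989/444) - ((455623/132756)*sqrt(23))*i.

Denominator factor (d**2 - 11*d/3 + 4): discriminant -23/9, complex-conjugate roots (11/6) + ((1/6)*sqrt(23))*i and (11/6) - ((1/6)*sqrt(23))*i; poles of order 1, moduli 2 and 2.
Branch term (1/6)*sqrt(1 - d/(-3/2)): its argument vanishes at d = -3/2, a square-root branch point, modulus 3/2.
The radius of convergence is the smallest modulus among the singular points: 3/2.
The branch term is analytic at (11/6) - ((1/6)*sqrt(23))*i and contributes nothing to the residue; only the rational part matters.
The factor d**2 - 11*d/3 + 4 splits as (d - a)(d - a') with a = (11/6) - ((1/6)*sqrt(23))*i, a' = (11/6) + ((1/6)*sqrt(23))*i. At the order-1 pole a set g(d) = (d - a)*(rational part) = [35*d**2/37 + 29*d/2 - 37/13] / (d - a').
Simple pole: residue = g(a) at a = (11/6) - ((1/6)*sqrt(23))*i, which is (3989/444) + ((455623/132756)*sqrt(23))*i.
The branch term is analytic at (11/6) + ((1/6)*sqrt(23))*i and contributes nothing to the residue; only the rational part matters.
The factor d**2 - 11*d/3 + 4 splits as (d - a)(d - a') with a = (11/6) + ((1/6)*sqrt(23))*i, a' = (11/6) - ((1/6)*sqrt(23))*i. At the order-1 pole a set g(d) = (d - a)*(rational part) = [35*d**2/37 + 29*d/2 - 37/13] / (d - a').
Simple pole: residue = g(a) at a = (11/6) + ((1/6)*sqrt(23))*i, which is (3989/444) - ((455623/132756)*sqrt(23))*i.
List the singular points by increasing real part (a conjugate pair: the negative imaginary part first).


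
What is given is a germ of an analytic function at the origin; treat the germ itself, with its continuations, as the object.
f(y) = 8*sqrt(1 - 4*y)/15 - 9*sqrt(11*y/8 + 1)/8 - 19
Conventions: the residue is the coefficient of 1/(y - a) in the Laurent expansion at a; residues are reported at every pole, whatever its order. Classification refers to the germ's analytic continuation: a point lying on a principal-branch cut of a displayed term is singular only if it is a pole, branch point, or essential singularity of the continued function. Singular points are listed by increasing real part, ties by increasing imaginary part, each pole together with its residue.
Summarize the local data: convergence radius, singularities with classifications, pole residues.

Radius of convergence at 0: 1/4.
At -8/11: an algebraic (square-root) branch point.
At 1/4: an algebraic (square-root) branch point.

Branch term (8/15)*sqrt(1 - y/(1/4)): its argument vanishes at y = 1/4, a square-root branch point, modulus 1/4.
Branch term (-9/8)*sqrt(1 - y/(-8/11)): its argument vanishes at y = -8/11, a square-root branch point, modulus 8/11.
The radius of convergence is the smallest modulus among the singular points: 1/4.
List the singular points by increasing real part (a conjugate pair: the negative imaginary part first).


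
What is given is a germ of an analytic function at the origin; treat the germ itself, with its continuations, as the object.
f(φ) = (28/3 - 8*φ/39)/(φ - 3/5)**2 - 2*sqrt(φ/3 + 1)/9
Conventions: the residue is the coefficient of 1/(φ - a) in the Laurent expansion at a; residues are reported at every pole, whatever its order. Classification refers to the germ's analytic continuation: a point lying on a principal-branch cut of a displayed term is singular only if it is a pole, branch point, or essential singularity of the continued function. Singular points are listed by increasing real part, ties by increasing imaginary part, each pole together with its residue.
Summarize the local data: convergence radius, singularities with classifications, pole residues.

Radius of convergence at 0: 3/5.
At -3: an algebraic (square-root) branch point.
At 3/5: a pole of order 2; residue -8/39.

Denominator factor (φ - 3/5)^2: pole of order 2 at 3/5, modulus 3/5.
Branch term (-2/9)*sqrt(1 - φ/(-3)): its argument vanishes at φ = -3, a square-root branch point, modulus 3.
The radius of convergence is the smallest modulus among the singular points: 3/5.
The branch term is analytic at 3/5 and contributes nothing to the residue; only the rational part matters.
At the order-2 pole 3/5 set g(φ) = (φ - (3/5))^2*(rational part) = 28/3 - 8*φ/39.
Order-2 pole: residue = g'(a); g'(3/5) = -8/39, so the residue is -8/39.
List the singular points by increasing real part (a conjugate pair: the negative imaginary part first).


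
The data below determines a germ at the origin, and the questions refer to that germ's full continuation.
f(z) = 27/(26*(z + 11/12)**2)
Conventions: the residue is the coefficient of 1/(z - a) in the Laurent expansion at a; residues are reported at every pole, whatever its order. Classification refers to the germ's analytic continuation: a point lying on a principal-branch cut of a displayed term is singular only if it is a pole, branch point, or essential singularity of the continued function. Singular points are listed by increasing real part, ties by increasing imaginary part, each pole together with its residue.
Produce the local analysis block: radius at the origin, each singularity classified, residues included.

Radius of convergence at 0: 11/12.
At -11/12: a pole of order 2; residue 0.

Denominator factor (z + 11/12)^2: pole of order 2 at -11/12, modulus 11/12.
The radius of convergence is the smallest modulus among the singular points: 11/12.
At the order-2 pole -11/12 set g(z) = (z - (-11/12))^2*f(z) = 27/26.
Order-2 pole: residue = g'(a); g'(-11/12) = 0, so the residue is 0.


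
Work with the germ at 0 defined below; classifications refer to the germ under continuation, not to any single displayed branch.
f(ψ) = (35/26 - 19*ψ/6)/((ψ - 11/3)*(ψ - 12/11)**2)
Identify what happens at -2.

Denominator factors: ψ - 11/3 = -17/3 at ψ = -2; ψ - 12/11 = -34/11 at ψ = -2 — none vanishes.
So the germ continues analytically to -2.

The point is a regular point.


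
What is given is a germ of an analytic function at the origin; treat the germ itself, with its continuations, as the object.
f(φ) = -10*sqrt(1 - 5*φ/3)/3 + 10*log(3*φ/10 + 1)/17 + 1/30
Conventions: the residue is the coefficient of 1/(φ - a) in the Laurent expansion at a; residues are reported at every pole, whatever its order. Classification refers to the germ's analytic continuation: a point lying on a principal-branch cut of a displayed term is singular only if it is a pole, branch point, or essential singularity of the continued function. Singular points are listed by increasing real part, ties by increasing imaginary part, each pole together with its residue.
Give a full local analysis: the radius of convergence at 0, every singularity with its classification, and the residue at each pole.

Radius of convergence at 0: 3/5.
At -10/3: a logarithmic branch point.
At 3/5: an algebraic (square-root) branch point.

Branch term (-10/3)*sqrt(1 - φ/(3/5)): its argument vanishes at φ = 3/5, a square-root branch point, modulus 3/5.
Branch term (10/17)*log(1 - φ/(-10/3)): its argument vanishes at φ = -10/3, a logarithmic branch point, modulus 10/3.
The radius of convergence is the smallest modulus among the singular points: 3/5.
List the singular points by increasing real part (a conjugate pair: the negative imaginary part first).


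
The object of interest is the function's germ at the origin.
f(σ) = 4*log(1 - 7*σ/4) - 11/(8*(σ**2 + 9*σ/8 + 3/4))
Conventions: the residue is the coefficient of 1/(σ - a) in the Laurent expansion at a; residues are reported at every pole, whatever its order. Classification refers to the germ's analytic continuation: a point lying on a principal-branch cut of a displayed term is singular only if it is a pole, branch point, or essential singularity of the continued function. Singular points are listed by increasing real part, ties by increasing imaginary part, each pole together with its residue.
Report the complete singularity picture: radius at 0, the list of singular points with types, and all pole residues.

Denominator factor (σ**2 + 9*σ/8 + 3/4): discriminant -111/64, complex-conjugate roots (-9/16) + ((1/16)*sqrt(111))*i and (-9/16) - ((1/16)*sqrt(111))*i; poles of order 1, moduli (1/2)*sqrt(3) and (1/2)*sqrt(3).
Branch term (4)*log(1 - σ/(4/7)): its argument vanishes at σ = 4/7, a logarithmic branch point, modulus 4/7.
The radius of convergence is the smallest modulus among the singular points: 4/7.
The branch term is analytic at (-9/16) - ((1/16)*sqrt(111))*i and contributes nothing to the residue; only the rational part matters.
The factor σ**2 + 9*σ/8 + 3/4 splits as (σ - a)(σ - a') with a = (-9/16) - ((1/16)*sqrt(111))*i, a' = (-9/16) + ((1/16)*sqrt(111))*i. At the order-1 pole a set g(σ) = (σ - a)*(rational part) = [-11/8] / (σ - a').
Simple pole: residue = g(a) at a = (-9/16) - ((1/16)*sqrt(111))*i, which is -((11/111)*sqrt(111))*i.
The branch term is analytic at (-9/16) + ((1/16)*sqrt(111))*i and contributes nothing to the residue; only the rational part matters.
The factor σ**2 + 9*σ/8 + 3/4 splits as (σ - a)(σ - a') with a = (-9/16) + ((1/16)*sqrt(111))*i, a' = (-9/16) - ((1/16)*sqrt(111))*i. At the order-1 pole a set g(σ) = (σ - a)*(rational part) = [-11/8] / (σ - a').
Simple pole: residue = g(a) at a = (-9/16) + ((1/16)*sqrt(111))*i, which is ((11/111)*sqrt(111))*i.
List the singular points by increasing real part (a conjugate pair: the negative imaginary part first).

Radius of convergence at 0: 4/7.
At (-9/16) - ((1/16)*sqrt(111))*i: a pole of order 1; residue -((11/111)*sqrt(111))*i.
At (-9/16) + ((1/16)*sqrt(111))*i: a pole of order 1; residue ((11/111)*sqrt(111))*i.
At 4/7: a logarithmic branch point.


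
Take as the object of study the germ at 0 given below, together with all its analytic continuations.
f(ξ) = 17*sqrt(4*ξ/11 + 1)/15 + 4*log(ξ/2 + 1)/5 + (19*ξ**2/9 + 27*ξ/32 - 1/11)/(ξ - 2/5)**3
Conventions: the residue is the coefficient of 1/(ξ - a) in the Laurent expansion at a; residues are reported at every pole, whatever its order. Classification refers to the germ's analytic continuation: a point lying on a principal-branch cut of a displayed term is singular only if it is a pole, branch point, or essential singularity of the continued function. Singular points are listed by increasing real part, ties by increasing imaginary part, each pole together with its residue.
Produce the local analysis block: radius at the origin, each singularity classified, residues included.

Denominator factor (ξ - 2/5)^3: pole of order 3 at 2/5, modulus 2/5.
Branch term (17/15)*sqrt(1 - ξ/(-11/4)): its argument vanishes at ξ = -11/4, a square-root branch point, modulus 11/4.
Branch term (4/5)*log(1 - ξ/(-2)): its argument vanishes at ξ = -2, a logarithmic branch point, modulus 2.
The radius of convergence is the smallest modulus among the singular points: 2/5.
The branch terms are analytic at 2/5 and contribute nothing to the residue; only the rational part matters.
At the order-3 pole 2/5 set g(ξ) = (ξ - (2/5))^3*(rational part) = 19*ξ**2/9 + 27*ξ/32 - 1/11.
Order-3 pole: residue = g''(a)/2; g''(2/5) = 38/9, so the residue is 19/9.
List the singular points by increasing real part (a conjugate pair: the negative imaginary part first).

Radius of convergence at 0: 2/5.
At -11/4: an algebraic (square-root) branch point.
At -2: a logarithmic branch point.
At 2/5: a pole of order 3; residue 19/9.


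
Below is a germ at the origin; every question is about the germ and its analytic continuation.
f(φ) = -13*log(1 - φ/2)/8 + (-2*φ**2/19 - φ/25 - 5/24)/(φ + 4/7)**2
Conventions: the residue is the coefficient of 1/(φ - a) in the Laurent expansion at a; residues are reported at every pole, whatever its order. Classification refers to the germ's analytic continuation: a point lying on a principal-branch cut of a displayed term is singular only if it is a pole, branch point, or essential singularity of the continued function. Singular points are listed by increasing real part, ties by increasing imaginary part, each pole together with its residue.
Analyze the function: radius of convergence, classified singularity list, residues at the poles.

Radius of convergence at 0: 4/7.
At -4/7: a pole of order 2; residue 267/3325.
At 2: a logarithmic branch point.

Denominator factor (φ + 4/7)^2: pole of order 2 at -4/7, modulus 4/7.
Branch term (-13/8)*log(1 - φ/(2)): its argument vanishes at φ = 2, a logarithmic branch point, modulus 2.
The radius of convergence is the smallest modulus among the singular points: 4/7.
The branch term is analytic at -4/7 and contributes nothing to the residue; only the rational part matters.
At the order-2 pole -4/7 set g(φ) = (φ - (-4/7))^2*(rational part) = -2*φ**2/19 - φ/25 - 5/24.
Order-2 pole: residue = g'(a); g'(-4/7) = 267/3325, so the residue is 267/3325.
List the singular points by increasing real part (a conjugate pair: the negative imaginary part first).


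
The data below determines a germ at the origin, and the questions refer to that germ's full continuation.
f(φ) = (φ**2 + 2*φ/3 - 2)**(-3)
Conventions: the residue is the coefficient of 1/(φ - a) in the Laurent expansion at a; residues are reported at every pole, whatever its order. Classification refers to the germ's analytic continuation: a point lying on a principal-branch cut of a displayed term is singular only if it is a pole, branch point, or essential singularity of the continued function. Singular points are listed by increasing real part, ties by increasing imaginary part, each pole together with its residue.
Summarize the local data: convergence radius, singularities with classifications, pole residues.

Radius of convergence at 0: -1/3 + (1/3)*sqrt(19).
At -1/3 - (1/3)*sqrt(19): a pole of order 3; residue -(729/109744)*sqrt(19).
At -1/3 + (1/3)*sqrt(19): a pole of order 3; residue (729/109744)*sqrt(19).

Denominator factor (φ**2 + 2*φ/3 - 2)^3: discriminant 76/9, real irrational roots -1/3 + (1/3)*sqrt(19) and -1/3 - (1/3)*sqrt(19); poles of order 3, moduli -1/3 + (1/3)*sqrt(19) and 1/3 + (1/3)*sqrt(19).
The radius of convergence is the smallest modulus among the singular points: -1/3 + (1/3)*sqrt(19).
The factor φ**2 + 2*φ/3 - 2 splits as (φ - a)(φ - a') with a = -1/3 - (1/3)*sqrt(19), a' = -1/3 + (1/3)*sqrt(19). At the order-3 pole a set g(φ) = (φ - a)^3*f(φ) = [1] / (φ - a')^3.
Order-3 pole: residue = g''(a)/2; g''(-1/3 - (1/3)*sqrt(19)) = -(729/54872)*sqrt(19), so the residue is -(729/109744)*sqrt(19).
The factor φ**2 + 2*φ/3 - 2 splits as (φ - a)(φ - a') with a = -1/3 + (1/3)*sqrt(19), a' = -1/3 - (1/3)*sqrt(19). At the order-3 pole a set g(φ) = (φ - a)^3*f(φ) = [1] / (φ - a')^3.
Order-3 pole: residue = g''(a)/2; g''(-1/3 + (1/3)*sqrt(19)) = (729/54872)*sqrt(19), so the residue is (729/109744)*sqrt(19).
List the singular points by increasing real part (a conjugate pair: the negative imaginary part first).


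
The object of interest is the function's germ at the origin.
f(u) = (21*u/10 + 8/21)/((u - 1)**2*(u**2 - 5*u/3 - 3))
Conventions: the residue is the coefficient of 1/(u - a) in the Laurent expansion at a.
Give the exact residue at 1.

The residue is -2686/4235.

At the order-2 pole 1 set g(u) = (u - (1))^2*f(u) = (21*u/10 + 8/21)/(u**2 - 5*u/3 - 3).
Order-2 pole: residue = g'(a); g'(1) = -2686/4235, so the residue is -2686/4235.


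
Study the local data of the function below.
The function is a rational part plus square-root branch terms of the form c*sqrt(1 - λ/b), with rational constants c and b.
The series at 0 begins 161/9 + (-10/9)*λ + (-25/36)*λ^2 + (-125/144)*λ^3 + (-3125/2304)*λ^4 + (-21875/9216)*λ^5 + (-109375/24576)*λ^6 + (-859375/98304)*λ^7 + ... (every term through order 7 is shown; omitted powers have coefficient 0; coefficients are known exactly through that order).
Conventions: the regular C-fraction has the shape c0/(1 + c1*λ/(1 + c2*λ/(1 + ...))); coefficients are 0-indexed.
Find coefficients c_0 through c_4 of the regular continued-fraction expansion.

Taylor coefficients (read off): a_0 = 161/9, a_1 = -10/9, a_2 = -25/36, a_3 = -125/144, a_4 = -3125/2304.
c0 = a_0 = 161/9. Peel one level at a time: if S = 1 + c*λ/S' with S'(0) = 1, then c is the λ-coefficient of S and S' = c*λ/(S - 1).
S_1 = c0/f = 1 + (10/161)*λ + (4425/103684)*λ^2 + ...; c1 = 10/161.
S_2 = c1*λ/(S_1 - 1) = 1 + (-885/1288)*λ + (-25/64)*λ^2 + ...; c2 = -885/1288.
S_3 = c2*λ/(S_2 - 1) = 1 + (-805/1416)*λ + (-776825/2005056)*λ^2 + ...; c3 = -805/1416.
S_4 = c3*λ/(S_3 - 1) = 1 + (-965/1416)*λ + ...; c4 = -965/1416.

The regular C-fraction coefficients are [161/9, 10/161, -885/1288, -805/1416, -965/1416].


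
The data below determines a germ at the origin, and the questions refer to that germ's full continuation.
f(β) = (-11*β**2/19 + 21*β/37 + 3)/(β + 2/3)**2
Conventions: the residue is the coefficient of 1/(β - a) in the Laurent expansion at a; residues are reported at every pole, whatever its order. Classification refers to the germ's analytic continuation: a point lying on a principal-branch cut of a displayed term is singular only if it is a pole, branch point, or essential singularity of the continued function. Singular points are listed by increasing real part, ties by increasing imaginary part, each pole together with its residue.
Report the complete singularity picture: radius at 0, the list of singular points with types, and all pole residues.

Radius of convergence at 0: 2/3.
At -2/3: a pole of order 2; residue 2825/2109.

Denominator factor (β + 2/3)^2: pole of order 2 at -2/3, modulus 2/3.
The radius of convergence is the smallest modulus among the singular points: 2/3.
At the order-2 pole -2/3 set g(β) = (β - (-2/3))^2*f(β) = -11*β**2/19 + 21*β/37 + 3.
Order-2 pole: residue = g'(a); g'(-2/3) = 2825/2109, so the residue is 2825/2109.


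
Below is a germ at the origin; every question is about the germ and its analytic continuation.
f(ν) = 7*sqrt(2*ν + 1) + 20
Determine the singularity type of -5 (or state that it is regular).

There is no denominator, hence no pole anywhere.
Branch term sqrt(1 - ν/(-1/2)): argument at -5 is -9, nonzero, so -5 is not its branch point (a point on a principal cut is still regular for the continued germ).
So the germ continues analytically to -5.

The point is a regular point.


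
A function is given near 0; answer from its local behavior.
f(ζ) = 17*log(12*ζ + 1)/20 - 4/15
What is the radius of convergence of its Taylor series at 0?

Branch term (17/20)*log(1 - ζ/(-1/12)): its argument vanishes at ζ = -1/12, a logarithmic branch point, modulus 1/12.
The radius of convergence is the smallest modulus among the singular points: 1/12.

The radius of convergence is 1/12.


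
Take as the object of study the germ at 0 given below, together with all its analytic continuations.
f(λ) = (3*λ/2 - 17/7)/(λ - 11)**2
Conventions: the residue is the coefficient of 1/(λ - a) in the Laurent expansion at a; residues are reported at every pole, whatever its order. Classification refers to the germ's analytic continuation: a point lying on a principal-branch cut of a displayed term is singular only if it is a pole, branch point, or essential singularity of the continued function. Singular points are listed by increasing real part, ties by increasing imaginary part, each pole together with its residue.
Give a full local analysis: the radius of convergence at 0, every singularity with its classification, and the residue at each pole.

Denominator factor (λ - 11)^2: pole of order 2 at 11, modulus 11.
The radius of convergence is the smallest modulus among the singular points: 11.
At the order-2 pole 11 set g(λ) = (λ - (11))^2*f(λ) = 3*λ/2 - 17/7.
Order-2 pole: residue = g'(a); g'(11) = 3/2, so the residue is 3/2.

Radius of convergence at 0: 11.
At 11: a pole of order 2; residue 3/2.


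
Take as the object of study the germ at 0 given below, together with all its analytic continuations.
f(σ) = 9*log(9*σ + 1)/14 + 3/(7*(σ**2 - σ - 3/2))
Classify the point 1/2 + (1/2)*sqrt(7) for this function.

The denominator factor σ**2 - σ - 3/2 vanishes at 1/2 + (1/2)*sqrt(7) and appears to the power 1; the numerator there equals 3/7, nonzero, and no other factor vanishes.
The branch terms are analytic at this point.
Hence a pole whose order is the multiplicity, 1.

The point is a pole of order 1.


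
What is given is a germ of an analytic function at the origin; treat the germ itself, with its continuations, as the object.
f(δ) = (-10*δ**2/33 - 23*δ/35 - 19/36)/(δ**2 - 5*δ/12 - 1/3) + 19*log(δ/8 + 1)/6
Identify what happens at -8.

The term (19/6)*log(1 - δ/(-8)) has argument 1 - -8/(-8) = 0 at -8: a logarithmic (infinitely-sheeted) branch point; the remaining terms are analytic or single-valued there.

The point is a logarithmic branch point.


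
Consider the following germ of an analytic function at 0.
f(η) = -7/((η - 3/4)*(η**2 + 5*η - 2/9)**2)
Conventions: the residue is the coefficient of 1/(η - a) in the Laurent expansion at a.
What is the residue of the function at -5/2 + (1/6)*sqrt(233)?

The factor η**2 + 5*η - 2/9 splits as (η - a)(η - a') with a = -5/2 + (1/6)*sqrt(233), a' = -5/2 - (1/6)*sqrt(233). At the order-2 pole a set g(η) = (η - a)^2*f(η) = [-7/(η - 3/4)] / (η - a')^2.
Order-2 pole: residue = g'(a); g'(-5/2 + (1/6)*sqrt(233)) = 72576/346921 + (225552600/18833994169)*sqrt(233), so the residue is 72576/346921 + (225552600/18833994169)*sqrt(233).

The residue is 72576/346921 + (225552600/18833994169)*sqrt(233).


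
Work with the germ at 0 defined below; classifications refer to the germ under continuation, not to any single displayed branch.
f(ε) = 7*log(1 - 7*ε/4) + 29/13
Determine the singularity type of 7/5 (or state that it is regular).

The point is a regular point.

There is no denominator, hence no pole anywhere.
Branch term log(1 - ε/(4/7)): argument at 7/5 is -29/20, nonzero, so 7/5 is not its branch point (a point on a principal cut is still regular for the continued germ).
So the germ continues analytically to 7/5.


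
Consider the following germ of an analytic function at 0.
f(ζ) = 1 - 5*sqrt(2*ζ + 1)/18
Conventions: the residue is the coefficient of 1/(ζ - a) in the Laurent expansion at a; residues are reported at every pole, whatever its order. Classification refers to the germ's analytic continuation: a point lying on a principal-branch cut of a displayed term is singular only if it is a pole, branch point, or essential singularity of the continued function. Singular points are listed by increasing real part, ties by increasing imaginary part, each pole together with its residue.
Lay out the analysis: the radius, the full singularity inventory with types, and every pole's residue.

Branch term (-5/18)*sqrt(1 - ζ/(-1/2)): its argument vanishes at ζ = -1/2, a square-root branch point, modulus 1/2.
The radius of convergence is the smallest modulus among the singular points: 1/2.

Radius of convergence at 0: 1/2.
At -1/2: an algebraic (square-root) branch point.


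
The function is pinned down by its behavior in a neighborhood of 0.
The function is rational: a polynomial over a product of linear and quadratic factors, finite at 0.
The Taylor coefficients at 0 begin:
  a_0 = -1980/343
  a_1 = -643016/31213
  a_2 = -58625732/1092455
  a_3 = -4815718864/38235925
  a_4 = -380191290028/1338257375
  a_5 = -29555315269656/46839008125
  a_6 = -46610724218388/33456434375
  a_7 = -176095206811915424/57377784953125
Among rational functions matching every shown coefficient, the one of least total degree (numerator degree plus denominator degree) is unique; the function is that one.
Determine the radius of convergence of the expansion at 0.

The radius of convergence is 5/11.

No rational of total degree below 4 reproduces all 8 coefficients; solving the [1/3] Pade equations on them gives f(x) = (36/7 - 4*x/13)/((x - 7/5)**2*(x - 5/11)), whose expansion matches every shown term.
Denominator factor (x - 5/11): pole of order 1 at 5/11, modulus 5/11.
Denominator factor (x - 7/5)^2: pole of order 2 at 7/5, modulus 7/5.
The radius of convergence is the smallest modulus among the singular points: 5/11.


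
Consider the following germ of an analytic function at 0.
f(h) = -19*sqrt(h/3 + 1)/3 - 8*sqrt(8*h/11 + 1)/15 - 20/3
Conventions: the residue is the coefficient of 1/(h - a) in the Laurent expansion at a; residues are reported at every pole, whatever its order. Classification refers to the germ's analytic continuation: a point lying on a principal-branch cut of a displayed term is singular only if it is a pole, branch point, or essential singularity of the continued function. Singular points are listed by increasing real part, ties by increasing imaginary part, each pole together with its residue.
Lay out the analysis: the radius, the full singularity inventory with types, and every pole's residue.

Branch term (-8/15)*sqrt(1 - h/(-11/8)): its argument vanishes at h = -11/8, a square-root branch point, modulus 11/8.
Branch term (-19/3)*sqrt(1 - h/(-3)): its argument vanishes at h = -3, a square-root branch point, modulus 3.
The radius of convergence is the smallest modulus among the singular points: 11/8.
List the singular points by increasing real part (a conjugate pair: the negative imaginary part first).

Radius of convergence at 0: 11/8.
At -3: an algebraic (square-root) branch point.
At -11/8: an algebraic (square-root) branch point.


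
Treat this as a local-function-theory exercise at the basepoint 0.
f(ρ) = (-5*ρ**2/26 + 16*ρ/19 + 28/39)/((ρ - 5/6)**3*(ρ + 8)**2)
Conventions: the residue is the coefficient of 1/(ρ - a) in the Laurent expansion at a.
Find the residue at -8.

At the order-2 pole -8 set g(ρ) = (ρ - (-8))^2*f(ρ) = (-5*ρ**2/26 + 16*ρ/19 + 28/39)/(ρ - 5/6)**3.
Order-2 pole: residue = g'(a); g'(-8) = 6518016/1948948807, so the residue is 6518016/1948948807.

The residue is 6518016/1948948807.


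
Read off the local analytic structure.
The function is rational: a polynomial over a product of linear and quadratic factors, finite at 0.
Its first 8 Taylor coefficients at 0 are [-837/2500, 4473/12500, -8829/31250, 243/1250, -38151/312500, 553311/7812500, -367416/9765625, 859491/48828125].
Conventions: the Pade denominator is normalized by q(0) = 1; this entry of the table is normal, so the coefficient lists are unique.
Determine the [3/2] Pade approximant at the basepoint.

Taylor coefficients needed (read off): a_0 = -837/2500, a_1 = 4473/12500, a_2 = -8829/31250, a_3 = 243/1250, a_4 = -38151/312500, a_5 = 553311/7812500.
Write the denominator as Q(d) = 1 + q1*d + q2*d^2. Requiring Q*f - P = O(d^6) with deg P <= 3 kills the coefficients of d^4..d^5 in Q*f:
  d^4: a_4 + q1*a_3 + q2*a_2 = 0, i.e. -38151/312500 + (243/1250)*q1 + (-8829/31250)*q2 = 0.
  d^5: a_5 + q1*a_4 + q2*a_3 = 0, i.e. 553311/7812500 + (-38151/312500)*q1 + (243/1250)*q2 = 0.
Solving this linear system: q1 = 46182/40925, q2 = 5637/16370.
The numerator is Q*f truncated at degree 3: P0 = a_0 = -837/2500; P1 = a_1 + q1*a_0 = -2042829/102312500; P2 = a_2 + q1*a_1 + q2*a_0 = 6128487/1023125000; P3 = a_3 + q1*a_2 + q2*a_1 = -6128487/5115625000.

The Pade approximant has numerator coefficients [-837/2500, -2042829/102312500, 6128487/1023125000, -6128487/5115625000]; denominator coefficients [1, 46182/40925, 5637/16370].


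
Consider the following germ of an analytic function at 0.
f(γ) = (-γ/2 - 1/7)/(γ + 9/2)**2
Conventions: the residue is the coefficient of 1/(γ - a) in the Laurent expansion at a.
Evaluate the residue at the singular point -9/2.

The residue is -1/2.

At the order-2 pole -9/2 set g(γ) = (γ - (-9/2))^2*f(γ) = -γ/2 - 1/7.
Order-2 pole: residue = g'(a); g'(-9/2) = -1/2, so the residue is -1/2.


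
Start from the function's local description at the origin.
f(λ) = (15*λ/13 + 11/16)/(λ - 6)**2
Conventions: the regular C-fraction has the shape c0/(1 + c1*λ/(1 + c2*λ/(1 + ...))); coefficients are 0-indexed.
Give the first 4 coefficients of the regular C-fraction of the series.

The regular C-fraction coefficients are [11/576, -863/429, 2505889/1480908, -143/10356].

Taylor coefficients (expand at 0): a_0 = 11/576, a_1 = 863/22464, a_2 = 1103/89856, a_3 = 1223/404352.
c0 = a_0 = 11/576. Peel one level at a time: if S = 1 + c*λ/S' with S'(0) = 1, then c is the λ-coefficient of S and S' = c*λ/(S - 1).
S_1 = c0/f = 1 + (-863/429)*λ + (2505889/736164)*λ^2 + ...; c1 = -863/429.
S_2 = c1*λ/(S_1 - 1) = 1 + (2505889/1480908)*λ + (2505889/107246736)*λ^2 + ...; c2 = 2505889/1480908.
S_3 = c2*λ/(S_2 - 1) = 1 + (-143/10356)*λ + ...; c3 = -143/10356.


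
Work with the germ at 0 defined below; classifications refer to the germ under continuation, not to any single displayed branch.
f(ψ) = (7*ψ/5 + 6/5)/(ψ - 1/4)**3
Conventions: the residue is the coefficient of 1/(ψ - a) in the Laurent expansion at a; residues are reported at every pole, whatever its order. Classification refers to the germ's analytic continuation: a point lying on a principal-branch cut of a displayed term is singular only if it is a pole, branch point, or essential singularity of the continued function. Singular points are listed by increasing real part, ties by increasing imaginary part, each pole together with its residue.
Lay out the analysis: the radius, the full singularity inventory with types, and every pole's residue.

Radius of convergence at 0: 1/4.
At 1/4: a pole of order 3; residue 0.

Denominator factor (ψ - 1/4)^3: pole of order 3 at 1/4, modulus 1/4.
The radius of convergence is the smallest modulus among the singular points: 1/4.
At the order-3 pole 1/4 set g(ψ) = (ψ - (1/4))^3*f(ψ) = 7*ψ/5 + 6/5.
Order-3 pole: residue = g''(a)/2; g''(1/4) = 0, so the residue is 0.


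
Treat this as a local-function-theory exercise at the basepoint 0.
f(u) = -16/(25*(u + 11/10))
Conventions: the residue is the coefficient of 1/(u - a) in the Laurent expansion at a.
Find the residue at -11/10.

At the order-1 pole -11/10 set g(u) = (u - (-11/10))*f(u) = -16/25.
Simple pole: residue = g(a) at a = -11/10, which is -16/25.

The residue is -16/25.


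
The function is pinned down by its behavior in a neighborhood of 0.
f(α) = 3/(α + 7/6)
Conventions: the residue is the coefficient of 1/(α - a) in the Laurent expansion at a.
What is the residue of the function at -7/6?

The residue is 3.

At the order-1 pole -7/6 set g(α) = (α - (-7/6))*f(α) = 3.
Simple pole: residue = g(a) at a = -7/6, which is 3.


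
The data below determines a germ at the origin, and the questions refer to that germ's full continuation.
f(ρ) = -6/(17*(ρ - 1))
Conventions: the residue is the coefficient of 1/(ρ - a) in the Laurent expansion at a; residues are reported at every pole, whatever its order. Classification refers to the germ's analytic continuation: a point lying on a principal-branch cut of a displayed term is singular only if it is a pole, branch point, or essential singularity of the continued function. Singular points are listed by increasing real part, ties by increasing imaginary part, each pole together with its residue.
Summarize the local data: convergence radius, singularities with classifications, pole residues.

Denominator factor (ρ - 1): pole of order 1 at 1, modulus 1.
The radius of convergence is the smallest modulus among the singular points: 1.
At the order-1 pole 1 set g(ρ) = (ρ - (1))*f(ρ) = -6/17.
Simple pole: residue = g(a) at a = 1, which is -6/17.

Radius of convergence at 0: 1.
At 1: a pole of order 1; residue -6/17.


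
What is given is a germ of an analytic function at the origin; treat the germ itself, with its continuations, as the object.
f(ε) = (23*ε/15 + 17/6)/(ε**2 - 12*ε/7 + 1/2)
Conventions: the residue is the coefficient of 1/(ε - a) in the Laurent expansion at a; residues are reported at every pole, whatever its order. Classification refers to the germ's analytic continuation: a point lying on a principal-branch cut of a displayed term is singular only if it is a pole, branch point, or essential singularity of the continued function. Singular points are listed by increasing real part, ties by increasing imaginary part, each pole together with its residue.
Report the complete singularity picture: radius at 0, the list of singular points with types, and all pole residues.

Denominator factor (ε**2 - 12*ε/7 + 1/2): discriminant 46/49, real irrational roots 6/7 + (1/14)*sqrt(46) and 6/7 - (1/14)*sqrt(46); poles of order 1, moduli 6/7 + (1/14)*sqrt(46) and 6/7 - (1/14)*sqrt(46).
The radius of convergence is the smallest modulus among the singular points: 6/7 - (1/14)*sqrt(46).
The factor ε**2 - 12*ε/7 + 1/2 splits as (ε - a)(ε - a') with a = 6/7 - (1/14)*sqrt(46), a' = 6/7 + (1/14)*sqrt(46). At the order-1 pole a set g(ε) = (ε - a)*f(ε) = [23*ε/15 + 17/6] / (ε - a').
Simple pole: residue = g(a) at a = 6/7 - (1/14)*sqrt(46), which is 23/30 - (871/1380)*sqrt(46).
The factor ε**2 - 12*ε/7 + 1/2 splits as (ε - a)(ε - a') with a = 6/7 + (1/14)*sqrt(46), a' = 6/7 - (1/14)*sqrt(46). At the order-1 pole a set g(ε) = (ε - a)*f(ε) = [23*ε/15 + 17/6] / (ε - a').
Simple pole: residue = g(a) at a = 6/7 + (1/14)*sqrt(46), which is 23/30 + (871/1380)*sqrt(46).
List the singular points by increasing real part (a conjugate pair: the negative imaginary part first).

Radius of convergence at 0: 6/7 - (1/14)*sqrt(46).
At 6/7 - (1/14)*sqrt(46): a pole of order 1; residue 23/30 - (871/1380)*sqrt(46).
At 6/7 + (1/14)*sqrt(46): a pole of order 1; residue 23/30 + (871/1380)*sqrt(46).


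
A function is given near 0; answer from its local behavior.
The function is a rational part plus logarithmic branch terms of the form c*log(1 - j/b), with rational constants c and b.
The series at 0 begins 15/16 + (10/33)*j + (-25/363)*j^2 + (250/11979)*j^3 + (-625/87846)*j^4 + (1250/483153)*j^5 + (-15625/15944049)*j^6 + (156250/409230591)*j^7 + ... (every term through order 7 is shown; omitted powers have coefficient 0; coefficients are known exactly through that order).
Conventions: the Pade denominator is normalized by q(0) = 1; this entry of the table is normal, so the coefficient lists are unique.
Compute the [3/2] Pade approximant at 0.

Taylor coefficients needed (read off): a_0 = 15/16, a_1 = 10/33, a_2 = -25/363, a_3 = 250/11979, a_4 = -625/87846, a_5 = 1250/483153.
Write the denominator as Q(j) = 1 + q1*j + q2*j^2. Requiring Q*f - P = O(j^6) with deg P <= 3 kills the coefficients of j^4..j^5 in Q*f:
  j^4: a_4 + q1*a_3 + q2*a_2 = 0, i.e. -625/87846 + (250/11979)*q1 + (-25/363)*q2 = 0.
  j^5: a_5 + q1*a_4 + q2*a_3 = 0, i.e. 1250/483153 + (-625/87846)*q1 + (250/11979)*q2 = 0.
Solving this linear system: q1 = 6/11, q2 = 15/242.
The numerator is Q*f truncated at degree 3: P0 = a_0 = 15/16; P1 = a_1 + q1*a_0 = 215/264; P2 = a_2 + q1*a_1 + q2*a_0 = 1795/11616; P3 = a_3 + q1*a_2 + q2*a_1 = 25/11979.

The Pade approximant has numerator coefficients [15/16, 215/264, 1795/11616, 25/11979]; denominator coefficients [1, 6/11, 15/242].


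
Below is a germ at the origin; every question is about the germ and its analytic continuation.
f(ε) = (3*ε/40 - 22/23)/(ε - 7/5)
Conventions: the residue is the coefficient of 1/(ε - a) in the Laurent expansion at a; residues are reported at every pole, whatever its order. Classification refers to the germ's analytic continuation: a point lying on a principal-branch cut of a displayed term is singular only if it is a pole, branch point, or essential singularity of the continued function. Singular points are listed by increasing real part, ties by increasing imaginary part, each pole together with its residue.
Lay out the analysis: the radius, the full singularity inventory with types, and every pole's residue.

Denominator factor (ε - 7/5): pole of order 1 at 7/5, modulus 7/5.
The radius of convergence is the smallest modulus among the singular points: 7/5.
At the order-1 pole 7/5 set g(ε) = (ε - (7/5))*f(ε) = 3*ε/40 - 22/23.
Simple pole: residue = g(a) at a = 7/5, which is -3917/4600.

Radius of convergence at 0: 7/5.
At 7/5: a pole of order 1; residue -3917/4600.


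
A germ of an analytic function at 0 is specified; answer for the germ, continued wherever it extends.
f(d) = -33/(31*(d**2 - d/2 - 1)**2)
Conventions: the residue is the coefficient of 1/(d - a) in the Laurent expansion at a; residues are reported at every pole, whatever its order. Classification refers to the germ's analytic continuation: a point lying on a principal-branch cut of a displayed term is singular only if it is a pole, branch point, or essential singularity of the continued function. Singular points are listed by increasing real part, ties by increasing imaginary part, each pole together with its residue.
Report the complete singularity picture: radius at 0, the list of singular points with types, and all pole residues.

Denominator factor (d**2 - d/2 - 1)^2: discriminant 17/4, real irrational roots 1/4 + (1/4)*sqrt(17) and 1/4 - (1/4)*sqrt(17); poles of order 2, moduli 1/4 + (1/4)*sqrt(17) and -1/4 + (1/4)*sqrt(17).
The radius of convergence is the smallest modulus among the singular points: -1/4 + (1/4)*sqrt(17).
The factor d**2 - d/2 - 1 splits as (d - a)(d - a') with a = 1/4 - (1/4)*sqrt(17), a' = 1/4 + (1/4)*sqrt(17). At the order-2 pole a set g(d) = (d - a)^2*f(d) = [-33/31] / (d - a')^2.
Order-2 pole: residue = g'(a); g'(1/4 - (1/4)*sqrt(17)) = -(528/8959)*sqrt(17), so the residue is -(528/8959)*sqrt(17).
The factor d**2 - d/2 - 1 splits as (d - a)(d - a') with a = 1/4 + (1/4)*sqrt(17), a' = 1/4 - (1/4)*sqrt(17). At the order-2 pole a set g(d) = (d - a)^2*f(d) = [-33/31] / (d - a')^2.
Order-2 pole: residue = g'(a); g'(1/4 + (1/4)*sqrt(17)) = (528/8959)*sqrt(17), so the residue is (528/8959)*sqrt(17).
List the singular points by increasing real part (a conjugate pair: the negative imaginary part first).

Radius of convergence at 0: -1/4 + (1/4)*sqrt(17).
At 1/4 - (1/4)*sqrt(17): a pole of order 2; residue -(528/8959)*sqrt(17).
At 1/4 + (1/4)*sqrt(17): a pole of order 2; residue (528/8959)*sqrt(17).


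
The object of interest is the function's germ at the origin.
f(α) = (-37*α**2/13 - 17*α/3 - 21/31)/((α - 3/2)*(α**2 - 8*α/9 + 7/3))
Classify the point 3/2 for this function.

The point is a pole of order 1.

The denominator factor α - 3/2 vanishes at 3/2 and appears to the power 1; the numerator there equals -25117/1612, nonzero, and no other factor vanishes.
Hence a pole whose order is the multiplicity, 1.


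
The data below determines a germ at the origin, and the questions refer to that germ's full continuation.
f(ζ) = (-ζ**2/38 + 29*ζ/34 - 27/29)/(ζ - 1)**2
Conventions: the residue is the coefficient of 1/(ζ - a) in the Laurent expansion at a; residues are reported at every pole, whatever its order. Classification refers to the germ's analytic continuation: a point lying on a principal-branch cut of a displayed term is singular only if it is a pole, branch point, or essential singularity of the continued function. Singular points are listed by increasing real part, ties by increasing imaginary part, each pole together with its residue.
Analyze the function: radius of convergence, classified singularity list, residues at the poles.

Denominator factor (ζ - 1)^2: pole of order 2 at 1, modulus 1.
The radius of convergence is the smallest modulus among the singular points: 1.
At the order-2 pole 1 set g(ζ) = (ζ - (1))^2*f(ζ) = -ζ**2/38 + 29*ζ/34 - 27/29.
Order-2 pole: residue = g'(a); g'(1) = 517/646, so the residue is 517/646.

Radius of convergence at 0: 1.
At 1: a pole of order 2; residue 517/646.
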